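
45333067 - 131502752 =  - 86169685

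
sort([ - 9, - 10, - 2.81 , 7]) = [ - 10, - 9,  -  2.81,7] 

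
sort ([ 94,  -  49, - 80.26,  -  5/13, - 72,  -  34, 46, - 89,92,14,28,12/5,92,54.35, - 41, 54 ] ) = [  -  89,  -  80.26,-72, - 49, -41, - 34, - 5/13, 12/5, 14,28, 46,54, 54.35, 92,  92, 94]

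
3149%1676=1473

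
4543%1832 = 879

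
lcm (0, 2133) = 0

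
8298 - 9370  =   - 1072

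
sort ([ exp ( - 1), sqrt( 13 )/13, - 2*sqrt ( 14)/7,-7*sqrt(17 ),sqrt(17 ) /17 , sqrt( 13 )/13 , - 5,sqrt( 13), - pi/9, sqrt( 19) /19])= [ - 7* sqrt( 17 ) , - 5, - 2*sqrt( 14)/7, - pi/9,sqrt(19)/19 , sqrt( 17) /17  ,  sqrt( 13)/13, sqrt( 13) /13 , exp ( - 1 ), sqrt( 13 ) ]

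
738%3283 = 738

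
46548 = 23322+23226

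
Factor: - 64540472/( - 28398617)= 2^3* 13^( - 1 )*79^1*102121^1*2184509^ ( - 1 ) 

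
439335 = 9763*45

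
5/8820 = 1/1764 = 0.00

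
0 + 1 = 1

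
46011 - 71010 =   -  24999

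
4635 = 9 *515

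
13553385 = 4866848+8686537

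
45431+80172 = 125603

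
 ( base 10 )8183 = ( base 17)1b56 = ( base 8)17767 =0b1111111110111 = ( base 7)32600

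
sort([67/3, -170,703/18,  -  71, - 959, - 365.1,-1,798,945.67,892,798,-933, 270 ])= [ - 959, - 933,-365.1 , - 170,-71, - 1,67/3,703/18 , 270,798,  798,892, 945.67] 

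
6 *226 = 1356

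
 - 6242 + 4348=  - 1894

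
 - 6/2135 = - 1 + 2129/2135 = -0.00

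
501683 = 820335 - 318652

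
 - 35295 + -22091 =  - 57386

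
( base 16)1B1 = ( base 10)433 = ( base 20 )11D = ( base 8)661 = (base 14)22D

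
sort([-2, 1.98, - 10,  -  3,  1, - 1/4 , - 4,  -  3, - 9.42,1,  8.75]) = [  -  10, - 9.42, - 4, - 3,  -  3,-2,-1/4, 1 , 1,  1.98, 8.75] 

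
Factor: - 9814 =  - 2^1*7^1 * 701^1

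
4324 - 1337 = 2987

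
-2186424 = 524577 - 2711001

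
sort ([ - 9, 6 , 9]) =[ - 9, 6, 9]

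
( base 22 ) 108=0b111101100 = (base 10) 492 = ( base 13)2bb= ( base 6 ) 2140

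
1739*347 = 603433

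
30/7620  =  1/254 = 0.00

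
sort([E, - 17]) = [  -  17,  E]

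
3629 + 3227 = 6856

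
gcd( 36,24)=12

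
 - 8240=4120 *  ( - 2) 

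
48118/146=329 + 42/73=329.58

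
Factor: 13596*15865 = 2^2*3^1*5^1*11^1* 19^1*103^1 * 167^1 = 215700540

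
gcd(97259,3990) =1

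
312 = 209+103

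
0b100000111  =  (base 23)BA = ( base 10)263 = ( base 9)322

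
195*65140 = 12702300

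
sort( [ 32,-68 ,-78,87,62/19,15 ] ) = [ - 78,  -  68 , 62/19,15,32,87]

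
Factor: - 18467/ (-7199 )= 23^( - 1 )*59^1  =  59/23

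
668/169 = 3+161/169 = 3.95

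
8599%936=175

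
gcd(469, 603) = 67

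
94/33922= 47/16961 = 0.00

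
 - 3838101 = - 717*5353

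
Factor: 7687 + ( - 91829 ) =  - 84142 = -  2^1*42071^1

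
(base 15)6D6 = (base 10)1551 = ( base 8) 3017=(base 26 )27H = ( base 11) 1190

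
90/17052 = 15/2842 = 0.01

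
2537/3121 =2537/3121=0.81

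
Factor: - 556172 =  - 2^2 * 17^1*8179^1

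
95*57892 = 5499740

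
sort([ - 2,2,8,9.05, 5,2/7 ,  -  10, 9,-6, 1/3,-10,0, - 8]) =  [ -10,-10, - 8,-6,-2, 0  ,  2/7,1/3,  2, 5,8,9 , 9.05]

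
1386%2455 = 1386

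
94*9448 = 888112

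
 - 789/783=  - 263/261 = - 1.01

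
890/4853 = 890/4853 = 0.18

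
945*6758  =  6386310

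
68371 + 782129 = 850500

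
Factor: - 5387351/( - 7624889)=17^1  *43^(  -  1)*177323^(-1 ) * 316903^1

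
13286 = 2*6643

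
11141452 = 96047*116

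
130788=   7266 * 18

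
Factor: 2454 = 2^1 * 3^1*409^1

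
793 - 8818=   -  8025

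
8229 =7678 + 551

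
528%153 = 69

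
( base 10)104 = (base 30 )3E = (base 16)68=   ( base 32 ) 38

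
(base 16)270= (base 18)1GC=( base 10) 624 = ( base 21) 18F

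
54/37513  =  54/37513 = 0.00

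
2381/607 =2381/607=3.92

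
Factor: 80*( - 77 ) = - 6160 = - 2^4*5^1*  7^1*11^1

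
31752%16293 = 15459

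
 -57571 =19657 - 77228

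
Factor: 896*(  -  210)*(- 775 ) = 145824000=2^8*3^1*5^3 * 7^2*31^1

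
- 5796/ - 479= 5796/479 = 12.10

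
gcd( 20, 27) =1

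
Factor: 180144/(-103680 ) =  - 2^( - 4 )*5^( - 1)*139^1 = -  139/80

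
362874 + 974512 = 1337386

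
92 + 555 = 647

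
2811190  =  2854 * 985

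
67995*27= 1835865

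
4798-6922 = - 2124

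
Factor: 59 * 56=2^3*7^1 * 59^1 = 3304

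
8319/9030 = 2773/3010 =0.92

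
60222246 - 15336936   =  44885310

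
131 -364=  - 233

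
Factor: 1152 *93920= 108195840 = 2^12*3^2*5^1*587^1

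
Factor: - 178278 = - 2^1*3^1*43^1 * 691^1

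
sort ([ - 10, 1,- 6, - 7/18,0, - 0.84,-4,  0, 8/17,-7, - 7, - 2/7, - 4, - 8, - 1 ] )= [ - 10, - 8, - 7, - 7,-6,-4,-4,  -  1, - 0.84,-7/18, - 2/7,0,0,8/17,1] 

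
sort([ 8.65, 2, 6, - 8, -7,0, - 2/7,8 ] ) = [ - 8, - 7, - 2/7, 0, 2,6, 8, 8.65] 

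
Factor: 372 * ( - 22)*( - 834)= 6825456 = 2^4*3^2 *11^1*31^1*139^1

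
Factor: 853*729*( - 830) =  - 2^1*3^6*5^1*83^1*853^1 = - 516124710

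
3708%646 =478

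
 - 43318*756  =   - 32748408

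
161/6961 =161/6961  =  0.02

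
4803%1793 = 1217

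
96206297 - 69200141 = 27006156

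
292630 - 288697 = 3933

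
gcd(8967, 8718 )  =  3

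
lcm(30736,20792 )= 706928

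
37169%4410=1889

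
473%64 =25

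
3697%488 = 281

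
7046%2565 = 1916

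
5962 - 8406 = - 2444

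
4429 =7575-3146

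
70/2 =35=35.00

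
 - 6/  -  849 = 2/283  =  0.01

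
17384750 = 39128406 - 21743656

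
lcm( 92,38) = 1748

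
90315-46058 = 44257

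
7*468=3276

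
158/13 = 12+2/13=12.15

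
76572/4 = 19143= 19143.00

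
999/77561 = 999/77561= 0.01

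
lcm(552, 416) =28704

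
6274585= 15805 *397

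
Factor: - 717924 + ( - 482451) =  - 1200375=- 3^2*5^3*11^1*97^1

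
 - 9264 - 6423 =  - 15687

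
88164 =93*948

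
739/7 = 739/7 = 105.57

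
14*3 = 42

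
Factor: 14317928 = 2^3*73^1* 24517^1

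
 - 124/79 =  - 2  +  34/79 = - 1.57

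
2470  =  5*494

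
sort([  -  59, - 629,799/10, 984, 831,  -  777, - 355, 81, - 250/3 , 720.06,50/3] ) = [ - 777, - 629, - 355,-250/3,- 59,50/3, 799/10, 81, 720.06,831, 984]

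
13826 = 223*62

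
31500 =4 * 7875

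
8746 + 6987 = 15733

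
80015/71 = 80015/71 = 1126.97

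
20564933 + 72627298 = 93192231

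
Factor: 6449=6449^1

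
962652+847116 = 1809768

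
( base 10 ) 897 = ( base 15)3EC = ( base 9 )1206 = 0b1110000001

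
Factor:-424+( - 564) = -2^2*13^1*19^1 = -988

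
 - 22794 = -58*393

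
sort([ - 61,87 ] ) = [-61,87]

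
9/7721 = 9/7721 = 0.00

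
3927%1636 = 655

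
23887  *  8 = 191096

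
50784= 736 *69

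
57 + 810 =867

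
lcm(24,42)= 168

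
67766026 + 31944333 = 99710359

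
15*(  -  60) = -900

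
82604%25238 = 6890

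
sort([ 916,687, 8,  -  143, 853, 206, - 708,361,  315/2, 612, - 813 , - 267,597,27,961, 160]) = [ - 813, - 708 ,-267, - 143,  8,27,315/2, 160 , 206,361,597,612,687,853,916, 961 ]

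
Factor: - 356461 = - 7^1*50923^1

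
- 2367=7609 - 9976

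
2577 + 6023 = 8600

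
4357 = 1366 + 2991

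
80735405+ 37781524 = 118516929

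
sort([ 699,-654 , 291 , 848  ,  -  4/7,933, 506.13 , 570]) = [ - 654, - 4/7,291,506.13, 570, 699, 848, 933]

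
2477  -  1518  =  959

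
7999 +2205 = 10204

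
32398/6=5399+2/3 =5399.67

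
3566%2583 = 983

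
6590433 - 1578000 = 5012433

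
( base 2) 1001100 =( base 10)76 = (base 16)4C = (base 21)3D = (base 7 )136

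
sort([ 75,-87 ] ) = [  -  87,75 ] 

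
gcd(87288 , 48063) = 3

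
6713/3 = 2237+2/3 = 2237.67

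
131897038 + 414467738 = 546364776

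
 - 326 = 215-541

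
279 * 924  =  257796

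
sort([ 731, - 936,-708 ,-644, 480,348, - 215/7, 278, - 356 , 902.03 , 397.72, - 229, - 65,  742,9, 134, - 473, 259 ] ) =[ - 936, - 708, - 644, - 473, - 356, - 229, - 65, - 215/7, 9, 134,259, 278, 348, 397.72,480,731,742,902.03]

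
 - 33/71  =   - 1 + 38/71 = -0.46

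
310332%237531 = 72801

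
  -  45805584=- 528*86753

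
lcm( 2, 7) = 14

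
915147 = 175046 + 740101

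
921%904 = 17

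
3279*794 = 2603526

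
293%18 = 5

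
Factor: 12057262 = 2^1* 7^1 *601^1*1433^1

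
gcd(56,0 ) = 56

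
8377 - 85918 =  - 77541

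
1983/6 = 661/2 = 330.50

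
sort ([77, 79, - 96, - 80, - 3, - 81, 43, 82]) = [ - 96 , - 81, - 80, - 3,43, 77, 79, 82] 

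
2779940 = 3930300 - 1150360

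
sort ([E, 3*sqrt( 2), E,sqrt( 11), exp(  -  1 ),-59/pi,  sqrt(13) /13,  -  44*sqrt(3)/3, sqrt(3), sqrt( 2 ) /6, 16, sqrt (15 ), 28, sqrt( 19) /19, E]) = [-44*sqrt ( 3)/3,  -  59/pi, sqrt ( 19 ) /19, sqrt(2) /6, sqrt( 13 )/13,exp(  -  1), sqrt(3),E,E , E, sqrt(11 ), sqrt( 15 ), 3*sqrt (2), 16, 28]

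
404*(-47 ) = - 18988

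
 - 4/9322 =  - 2/4661 = -0.00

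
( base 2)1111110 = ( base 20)66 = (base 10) 126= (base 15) 86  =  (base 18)70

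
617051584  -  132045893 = 485005691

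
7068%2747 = 1574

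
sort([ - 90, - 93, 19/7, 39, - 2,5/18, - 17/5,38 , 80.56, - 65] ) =[ - 93,-90, - 65, - 17/5, - 2 , 5/18, 19/7,38,39,80.56 ] 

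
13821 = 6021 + 7800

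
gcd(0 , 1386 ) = 1386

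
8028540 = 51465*156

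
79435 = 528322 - 448887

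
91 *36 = 3276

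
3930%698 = 440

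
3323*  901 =2994023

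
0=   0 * ( - 9886) 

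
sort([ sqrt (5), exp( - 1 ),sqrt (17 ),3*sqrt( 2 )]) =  [exp( - 1), sqrt( 5 ), sqrt( 17),3*sqrt ( 2) ]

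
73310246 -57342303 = 15967943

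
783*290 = 227070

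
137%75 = 62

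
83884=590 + 83294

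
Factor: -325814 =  - 2^1*162907^1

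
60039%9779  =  1365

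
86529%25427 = 10248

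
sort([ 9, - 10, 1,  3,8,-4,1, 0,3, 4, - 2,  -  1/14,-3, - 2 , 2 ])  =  [ - 10, -4, - 3,- 2,- 2,  -  1/14, 0, 1,  1, 2, 3, 3, 4, 8,9 ] 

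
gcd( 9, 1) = 1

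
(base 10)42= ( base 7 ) 60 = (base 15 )2C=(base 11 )39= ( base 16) 2A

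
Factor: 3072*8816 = 27082752 =2^14*3^1*19^1*29^1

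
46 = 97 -51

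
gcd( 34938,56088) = 18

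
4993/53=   94 + 11/53 = 94.21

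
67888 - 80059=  - 12171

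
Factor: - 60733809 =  - 3^2*17^1 * 396953^1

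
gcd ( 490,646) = 2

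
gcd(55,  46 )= 1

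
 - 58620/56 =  - 1047+3/14= - 1046.79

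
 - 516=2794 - 3310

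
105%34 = 3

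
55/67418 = 55/67418 =0.00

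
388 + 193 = 581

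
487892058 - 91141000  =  396751058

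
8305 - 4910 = 3395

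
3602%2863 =739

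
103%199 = 103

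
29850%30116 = 29850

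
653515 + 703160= 1356675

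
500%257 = 243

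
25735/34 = 25735/34 = 756.91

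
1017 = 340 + 677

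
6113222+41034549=47147771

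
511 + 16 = 527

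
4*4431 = 17724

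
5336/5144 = 1 + 24/643 = 1.04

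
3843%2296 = 1547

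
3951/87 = 1317/29 = 45.41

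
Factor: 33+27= 2^2*3^1*5^1 = 60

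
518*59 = 30562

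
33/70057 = 33/70057 = 0.00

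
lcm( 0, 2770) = 0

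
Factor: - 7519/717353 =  - 7^( - 1 )*13^( - 1 )*73^1 * 103^1*7883^(  -  1 )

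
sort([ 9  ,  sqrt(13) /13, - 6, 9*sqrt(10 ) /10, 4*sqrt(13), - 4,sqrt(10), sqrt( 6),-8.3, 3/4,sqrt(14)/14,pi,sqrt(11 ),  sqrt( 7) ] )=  [  -  8.3, - 6,-4, sqrt(14) /14, sqrt(13)/13, 3/4, sqrt( 6),sqrt(7 ), 9*sqrt (10) /10, pi, sqrt(10), sqrt(11 ), 9, 4*sqrt(  13 )] 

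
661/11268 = 661/11268 = 0.06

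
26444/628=42 + 17/157= 42.11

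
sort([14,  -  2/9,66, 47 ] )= [ - 2/9,14,47,66 ] 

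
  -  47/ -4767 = 47/4767= 0.01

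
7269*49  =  356181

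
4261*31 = 132091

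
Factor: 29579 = 11^1* 2689^1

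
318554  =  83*3838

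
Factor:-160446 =  -  2^1*3^1*11^2*13^1*17^1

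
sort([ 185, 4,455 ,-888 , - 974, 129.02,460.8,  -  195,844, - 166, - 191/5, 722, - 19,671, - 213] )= [ - 974, - 888, - 213, - 195,-166, - 191/5, - 19,4, 129.02, 185 , 455,460.8, 671, 722, 844 ] 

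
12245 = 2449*5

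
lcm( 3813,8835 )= 362235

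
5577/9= 1859/3 = 619.67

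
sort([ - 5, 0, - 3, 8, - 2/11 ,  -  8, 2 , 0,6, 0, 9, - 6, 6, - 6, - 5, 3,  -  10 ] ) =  [ - 10, - 8, - 6, - 6, -5, - 5,-3,-2/11, 0, 0, 0,2, 3 , 6 , 6, 8, 9]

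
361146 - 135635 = 225511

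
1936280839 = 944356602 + 991924237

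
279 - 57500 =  - 57221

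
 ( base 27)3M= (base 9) 124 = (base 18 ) 5d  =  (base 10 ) 103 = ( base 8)147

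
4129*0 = 0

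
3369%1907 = 1462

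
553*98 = 54194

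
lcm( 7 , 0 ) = 0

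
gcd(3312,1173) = 69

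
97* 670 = 64990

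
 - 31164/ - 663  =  10388/221 = 47.00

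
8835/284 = 8835/284 = 31.11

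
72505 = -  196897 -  - 269402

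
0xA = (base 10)10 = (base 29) A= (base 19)a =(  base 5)20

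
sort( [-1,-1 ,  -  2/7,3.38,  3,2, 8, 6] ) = [ - 1,- 1, -2/7,2, 3,  3.38, 6,8 ] 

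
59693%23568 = 12557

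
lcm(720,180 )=720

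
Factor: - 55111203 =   -  3^2*7^1*89^1*9829^1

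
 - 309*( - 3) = 927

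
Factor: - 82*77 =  - 6314 = - 2^1*7^1*11^1*41^1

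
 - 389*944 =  - 367216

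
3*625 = 1875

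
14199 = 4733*3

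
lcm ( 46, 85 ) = 3910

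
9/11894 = 9/11894 = 0.00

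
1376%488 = 400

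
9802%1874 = 432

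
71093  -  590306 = -519213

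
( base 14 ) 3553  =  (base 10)9285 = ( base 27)cjo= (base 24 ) G2L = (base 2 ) 10010001000101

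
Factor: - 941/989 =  - 23^( - 1 )*43^(-1 )*  941^1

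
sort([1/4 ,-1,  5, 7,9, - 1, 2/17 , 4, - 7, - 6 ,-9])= [ - 9, - 7,-6,  -  1, - 1 , 2/17, 1/4,  4, 5,7,9] 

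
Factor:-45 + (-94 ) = -139 = -139^1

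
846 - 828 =18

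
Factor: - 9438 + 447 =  - 3^5*37^1=- 8991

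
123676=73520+50156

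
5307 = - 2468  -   - 7775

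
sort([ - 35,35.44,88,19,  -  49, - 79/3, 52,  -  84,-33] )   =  [- 84, - 49, - 35, - 33, - 79/3,19, 35.44, 52,88]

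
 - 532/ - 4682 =266/2341 = 0.11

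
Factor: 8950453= 8950453^1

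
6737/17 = 396 + 5/17 = 396.29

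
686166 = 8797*78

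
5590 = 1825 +3765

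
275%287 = 275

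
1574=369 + 1205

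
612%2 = 0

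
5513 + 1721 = 7234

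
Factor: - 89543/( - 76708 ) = 593/508 = 2^ (- 2 )*127^( - 1 )*593^1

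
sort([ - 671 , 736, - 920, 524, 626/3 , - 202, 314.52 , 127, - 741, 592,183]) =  [ - 920,-741 , - 671,-202,127,183 , 626/3 , 314.52,524,592, 736] 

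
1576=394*4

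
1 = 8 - 7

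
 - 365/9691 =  - 365/9691 = - 0.04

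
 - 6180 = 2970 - 9150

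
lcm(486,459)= 8262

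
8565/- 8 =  -1071+3/8 = -1070.62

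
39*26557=1035723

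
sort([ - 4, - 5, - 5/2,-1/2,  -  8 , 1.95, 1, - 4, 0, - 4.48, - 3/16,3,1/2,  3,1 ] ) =[-8, - 5, - 4.48,-4, - 4, -5/2,-1/2,-3/16,0, 1/2,1,1, 1.95, 3, 3 ]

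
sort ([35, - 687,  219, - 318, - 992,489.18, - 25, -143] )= [ - 992 , - 687 , - 318,-143, - 25,35, 219,489.18] 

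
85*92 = 7820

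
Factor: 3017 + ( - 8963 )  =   - 5946  =  - 2^1 * 3^1*991^1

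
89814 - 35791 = 54023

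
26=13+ 13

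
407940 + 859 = 408799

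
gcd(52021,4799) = 1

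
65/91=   5/7 = 0.71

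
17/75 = 17/75 = 0.23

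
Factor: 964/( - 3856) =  - 1/4 = - 2^( - 2)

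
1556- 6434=  -  4878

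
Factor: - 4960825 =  - 5^2*61^1 * 3253^1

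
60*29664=1779840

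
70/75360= 7/7536  =  0.00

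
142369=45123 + 97246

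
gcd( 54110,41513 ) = 1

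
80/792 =10/99= 0.10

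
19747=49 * 403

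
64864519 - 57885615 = 6978904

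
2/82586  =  1/41293= 0.00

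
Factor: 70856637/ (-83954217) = -19^ ( - 1)*29^ (- 1)*50789^(-1)*23618879^1 = - 23618879/27984739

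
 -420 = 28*( - 15)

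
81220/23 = 81220/23 = 3531.30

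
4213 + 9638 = 13851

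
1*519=519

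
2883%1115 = 653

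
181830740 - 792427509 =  - 610596769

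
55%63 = 55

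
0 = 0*2752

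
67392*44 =2965248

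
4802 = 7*686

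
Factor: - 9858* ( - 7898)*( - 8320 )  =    -  2^9 *3^1 *5^1*11^1*13^1 * 31^1*53^1  *  359^1 = - 647782586880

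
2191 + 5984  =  8175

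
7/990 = 7/990 = 0.01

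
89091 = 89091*1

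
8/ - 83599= - 8/83599 = - 0.00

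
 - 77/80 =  -1 + 3/80 = -  0.96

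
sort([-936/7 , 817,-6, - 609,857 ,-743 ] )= [-743, - 609,-936/7  , - 6, 817, 857]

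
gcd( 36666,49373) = 97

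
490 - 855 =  - 365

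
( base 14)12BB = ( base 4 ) 303211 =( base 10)3301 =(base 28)45p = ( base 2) 110011100101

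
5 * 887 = 4435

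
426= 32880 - 32454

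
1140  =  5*228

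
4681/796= 5 + 701/796 =5.88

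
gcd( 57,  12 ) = 3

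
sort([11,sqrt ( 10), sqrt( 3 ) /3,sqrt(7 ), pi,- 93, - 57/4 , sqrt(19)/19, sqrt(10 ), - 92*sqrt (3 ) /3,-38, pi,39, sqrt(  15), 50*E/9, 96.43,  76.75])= [ - 93, - 92*sqrt( 3)/3 , - 38, - 57/4 , sqrt(19)/19, sqrt( 3)/3, sqrt(7),  pi,  pi , sqrt (10 ), sqrt(10 ) , sqrt ( 15),11 , 50 * E/9, 39, 76.75, 96.43]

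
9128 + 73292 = 82420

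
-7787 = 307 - 8094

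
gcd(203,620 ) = 1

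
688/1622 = 344/811 = 0.42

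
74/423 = 74/423  =  0.17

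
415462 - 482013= - 66551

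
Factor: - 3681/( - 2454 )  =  2^( - 1 )*3^1 = 3/2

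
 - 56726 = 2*( - 28363) 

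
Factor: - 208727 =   -  47^1*4441^1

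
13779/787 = 17 +400/787 =17.51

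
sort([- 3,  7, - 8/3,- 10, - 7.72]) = [ - 10 ,-7.72, - 3, - 8/3,  7 ] 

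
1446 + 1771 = 3217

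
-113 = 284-397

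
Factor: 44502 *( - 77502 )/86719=-3448994004/86719 = -  2^2*3^2*7417^1*12917^1 * 86719^ (-1 ) 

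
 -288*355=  - 102240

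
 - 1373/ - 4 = 343 + 1/4 = 343.25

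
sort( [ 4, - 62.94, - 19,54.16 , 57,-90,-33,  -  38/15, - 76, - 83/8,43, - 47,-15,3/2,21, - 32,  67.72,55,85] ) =[-90 , - 76, - 62.94,- 47,-33,  -  32, -19, - 15, - 83/8, - 38/15,3/2,4,21, 43,54.16,  55,57, 67.72,85 ] 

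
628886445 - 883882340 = - 254995895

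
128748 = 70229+58519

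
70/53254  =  35/26627 = 0.00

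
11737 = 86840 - 75103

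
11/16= 11/16 = 0.69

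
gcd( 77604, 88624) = 116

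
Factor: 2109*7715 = 3^1* 5^1*19^1*37^1*1543^1 = 16270935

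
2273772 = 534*4258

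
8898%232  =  82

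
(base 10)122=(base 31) 3T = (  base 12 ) a2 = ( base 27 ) 4E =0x7A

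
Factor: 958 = 2^1*479^1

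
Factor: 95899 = 41^1*2339^1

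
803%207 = 182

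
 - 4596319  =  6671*(- 689 ) 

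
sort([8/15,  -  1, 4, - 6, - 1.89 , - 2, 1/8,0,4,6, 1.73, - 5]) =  [ - 6,-5, - 2, - 1.89, - 1, 0, 1/8,8/15,  1.73, 4,4, 6]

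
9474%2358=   42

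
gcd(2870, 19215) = 35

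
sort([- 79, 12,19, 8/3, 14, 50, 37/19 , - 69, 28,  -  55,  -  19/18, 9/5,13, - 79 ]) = [ - 79, - 79,-69  , - 55, - 19/18, 9/5, 37/19,  8/3,12,  13, 14,  19,28,  50 ] 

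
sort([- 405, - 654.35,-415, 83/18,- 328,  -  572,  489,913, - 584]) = [-654.35,-584, - 572, - 415,- 405,-328 , 83/18,489, 913 ]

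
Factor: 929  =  929^1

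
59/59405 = 59/59405 = 0.00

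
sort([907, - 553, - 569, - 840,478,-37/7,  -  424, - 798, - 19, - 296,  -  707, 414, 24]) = [ - 840,-798 ,  -  707, - 569,- 553,  -  424,  -  296, - 19 ,-37/7,24, 414, 478, 907 ]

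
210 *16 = 3360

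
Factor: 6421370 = 2^1*5^1*23^1*27919^1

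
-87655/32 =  - 87655/32 = - 2739.22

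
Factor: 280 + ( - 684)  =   - 2^2 *101^1 = - 404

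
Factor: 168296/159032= 109/103 = 103^ (  -  1)* 109^1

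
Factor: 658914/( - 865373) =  - 2^1 * 3^1 * 269^( - 1)*3217^( - 1)*109819^1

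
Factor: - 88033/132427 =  - 583/877 = - 11^1* 53^1*877^( - 1)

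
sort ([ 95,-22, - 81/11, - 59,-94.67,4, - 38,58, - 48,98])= [ - 94.67,  -  59, - 48, - 38, - 22, - 81/11 , 4, 58 , 95,98]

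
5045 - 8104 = - 3059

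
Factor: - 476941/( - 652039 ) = 617^1*773^1 * 652039^( - 1)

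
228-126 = 102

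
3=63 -60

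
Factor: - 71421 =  -3^1 * 7^1*19^1*179^1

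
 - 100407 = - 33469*3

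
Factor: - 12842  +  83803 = 70961 = 11^1 * 6451^1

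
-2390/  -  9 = 265 + 5/9 = 265.56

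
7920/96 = 82+1/2 = 82.50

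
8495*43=365285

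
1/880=1/880  =  0.00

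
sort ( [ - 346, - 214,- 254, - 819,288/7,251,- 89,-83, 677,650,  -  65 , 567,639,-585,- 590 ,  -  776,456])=[ - 819,-776, - 590, - 585, -346, - 254, - 214,- 89, - 83,- 65,288/7,251,  456  ,  567,  639,650,677 ] 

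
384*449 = 172416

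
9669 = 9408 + 261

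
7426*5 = 37130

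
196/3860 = 49/965 = 0.05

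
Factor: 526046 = 2^1*263023^1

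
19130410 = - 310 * (-61711) 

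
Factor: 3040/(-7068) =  - 2^3*3^(- 1)* 5^1 *31^(-1) = - 40/93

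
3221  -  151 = 3070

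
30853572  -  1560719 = 29292853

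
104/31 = 104/31 = 3.35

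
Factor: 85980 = 2^2 * 3^1*5^1*1433^1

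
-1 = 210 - 211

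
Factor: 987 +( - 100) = 887^1 = 887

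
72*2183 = 157176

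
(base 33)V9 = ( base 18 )336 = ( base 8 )2010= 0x408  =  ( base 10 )1032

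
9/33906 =3/11302  =  0.00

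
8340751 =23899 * 349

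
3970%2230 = 1740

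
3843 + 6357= 10200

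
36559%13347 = 9865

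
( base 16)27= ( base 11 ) 36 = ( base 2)100111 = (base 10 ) 39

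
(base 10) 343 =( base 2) 101010111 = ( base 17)133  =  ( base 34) A3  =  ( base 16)157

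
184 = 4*46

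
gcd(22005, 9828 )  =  27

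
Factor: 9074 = 2^1*13^1*349^1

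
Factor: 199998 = 2^1*3^2*41^1*271^1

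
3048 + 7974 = 11022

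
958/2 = 479 = 479.00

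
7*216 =1512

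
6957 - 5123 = 1834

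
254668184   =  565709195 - 311041011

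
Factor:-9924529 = -43^1 *443^1 * 521^1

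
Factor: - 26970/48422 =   -  435/781 = - 3^1*5^1*11^( - 1)*29^1*71^( - 1 )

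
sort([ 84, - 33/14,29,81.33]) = [-33/14, 29,  81.33, 84 ]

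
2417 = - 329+2746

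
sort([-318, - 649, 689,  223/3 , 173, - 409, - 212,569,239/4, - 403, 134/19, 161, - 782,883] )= [ - 782, - 649, - 409,-403 ,  -  318,  -  212, 134/19,239/4, 223/3, 161 , 173 , 569,  689,883]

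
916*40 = 36640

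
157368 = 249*632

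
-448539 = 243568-692107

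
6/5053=6/5053 = 0.00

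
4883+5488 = 10371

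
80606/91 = 80606/91= 885.78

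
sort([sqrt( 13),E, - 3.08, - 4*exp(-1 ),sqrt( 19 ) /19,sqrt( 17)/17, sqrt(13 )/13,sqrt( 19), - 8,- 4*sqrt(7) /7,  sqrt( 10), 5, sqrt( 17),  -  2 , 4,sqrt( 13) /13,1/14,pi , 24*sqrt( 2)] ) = [ - 8,-3.08  , - 2,-4*sqrt( 7 )/7, - 4*exp( - 1 ), 1/14, sqrt ( 19) /19, sqrt(17)/17, sqrt( 13)/13 , sqrt( 13) /13 , E,  pi, sqrt(10 ),sqrt( 13),4,sqrt(17),sqrt( 19),5 , 24 * sqrt ( 2)]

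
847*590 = 499730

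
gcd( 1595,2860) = 55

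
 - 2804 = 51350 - 54154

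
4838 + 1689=6527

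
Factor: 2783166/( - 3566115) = - 927722/1188705 = - 2^1*3^ ( - 1 ) * 5^ (-1 )*7^( - 1)*11321^(  -  1 )*463861^1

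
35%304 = 35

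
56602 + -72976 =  -16374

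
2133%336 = 117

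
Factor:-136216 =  - 2^3*17027^1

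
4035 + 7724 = 11759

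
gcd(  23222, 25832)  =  2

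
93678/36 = 15613/6 = 2602.17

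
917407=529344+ 388063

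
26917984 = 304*88546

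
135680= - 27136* (  -  5)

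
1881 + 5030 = 6911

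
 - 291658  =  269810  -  561468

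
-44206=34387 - 78593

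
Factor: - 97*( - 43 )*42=175182 = 2^1 * 3^1*7^1 * 43^1 * 97^1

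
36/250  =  18/125 = 0.14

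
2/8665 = 2/8665 = 0.00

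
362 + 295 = 657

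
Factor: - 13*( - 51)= 663 = 3^1*13^1*17^1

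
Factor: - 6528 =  - 2^7*3^1*17^1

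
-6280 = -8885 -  - 2605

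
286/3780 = 143/1890 = 0.08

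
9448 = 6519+2929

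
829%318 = 193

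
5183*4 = 20732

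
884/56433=68/4341 = 0.02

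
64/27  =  2 + 10/27  =  2.37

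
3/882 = 1/294 = 0.00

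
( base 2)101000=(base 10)40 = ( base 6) 104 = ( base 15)2A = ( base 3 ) 1111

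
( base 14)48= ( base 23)2i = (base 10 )64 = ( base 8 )100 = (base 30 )24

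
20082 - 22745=-2663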